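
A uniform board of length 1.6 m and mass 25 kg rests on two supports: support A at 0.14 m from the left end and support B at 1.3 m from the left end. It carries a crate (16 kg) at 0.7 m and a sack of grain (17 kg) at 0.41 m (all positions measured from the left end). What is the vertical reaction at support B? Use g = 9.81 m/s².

R_B ≈ 254 N

Take moments about support A.
Beam weight: 25 × 9.81 = 245.2 N down at 0.8 m → arm 0.66 m, τ = 245.2 × 0.66 = 161.8 N·m clockwise.
Crate: 16 × 9.81 = 157 N down at 0.7 m → arm 0.56 m, τ = 157 × 0.56 = 87.92 N·m clockwise.
Sack of grain: 17 × 9.81 = 166.8 N down at 0.41 m → arm 0.27 m, τ = 166.8 × 0.27 = 45.04 N·m clockwise.
Net load moment about support A = 294.8 N·m clockwise.
Reaction R at support B is upward at 1.3 m, arm 1.16 m → moment R × 1.16 counterclockwise.
Balancing moments: R × 1.16 = 294.8, giving R = 254 N.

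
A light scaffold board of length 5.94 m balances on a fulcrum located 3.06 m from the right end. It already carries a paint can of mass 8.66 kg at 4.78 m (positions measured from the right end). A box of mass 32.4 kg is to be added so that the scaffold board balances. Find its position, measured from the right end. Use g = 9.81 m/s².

x ≈ 2.6 m from the right end

Take moments about the fulcrum (at 3.06 m from the right end).
Paint can: 8.66 × 9.81 = 84.95 N down at 4.78 m → arm 1.72 m, τ = 84.95 × 1.72 = 146.1 N·m counterclockwise.
Net moment of existing loads = 146.1 N·m counterclockwise.
The box weighs 32.4 × 9.81 = 317.8 N and must supply an equal clockwise moment, so its lever arm about the fulcrum is 146.1 / 317.8 = 0.46 m.
That puts it at 3.06 − 0.46 = 2.6 m from the right end.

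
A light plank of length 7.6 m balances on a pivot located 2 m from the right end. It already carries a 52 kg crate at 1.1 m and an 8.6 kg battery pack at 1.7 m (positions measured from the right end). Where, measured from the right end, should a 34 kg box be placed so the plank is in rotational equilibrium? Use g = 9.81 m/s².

Sum moments about the pivot (at 2 m from the right end) (the support reaction has zero arm there).
Crate: 52 × 9.81 = 510.1 N down at 1.1 m → arm 0.9 m, τ = 510.1 × 0.9 = 459.1 N·m clockwise.
Battery pack: 8.6 × 9.81 = 84.37 N down at 1.7 m → arm 0.3 m, τ = 84.37 × 0.3 = 25.31 N·m clockwise.
Net moment of existing loads = 484.4 N·m clockwise.
The box weighs 34 × 9.81 = 333.5 N and must supply an equal counterclockwise moment, so its lever arm about the pivot is 484.4 / 333.5 = 1.45 m.
That puts it at 2 + 1.45 = 3.45 m from the right end.

x ≈ 3.45 m from the right end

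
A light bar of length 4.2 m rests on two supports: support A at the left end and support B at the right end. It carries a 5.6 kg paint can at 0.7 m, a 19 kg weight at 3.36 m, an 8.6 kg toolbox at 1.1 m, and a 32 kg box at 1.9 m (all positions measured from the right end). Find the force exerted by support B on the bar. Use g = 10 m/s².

About support A:
Paint can: 5.6 × 10 = 56 N down at 0.7 m → arm 3.5 m, τ = 56 × 3.5 = 196 N·m clockwise.
Weight: 19 × 10 = 190 N down at 3.36 m → arm 0.84 m, τ = 190 × 0.84 = 159.6 N·m clockwise.
Toolbox: 8.6 × 10 = 86 N down at 1.1 m → arm 3.1 m, τ = 86 × 3.1 = 266.6 N·m clockwise.
Box: 32 × 10 = 320 N down at 1.9 m → arm 2.3 m, τ = 320 × 2.3 = 736 N·m clockwise.
Net load moment about support A = 1358 N·m clockwise.
Reaction R at support B is upward at 0 m, arm 4.2 m → moment R × 4.2 counterclockwise.
Setting net torque to zero: R × 4.2 = 1358 → R = 323 N.

R_B ≈ 323 N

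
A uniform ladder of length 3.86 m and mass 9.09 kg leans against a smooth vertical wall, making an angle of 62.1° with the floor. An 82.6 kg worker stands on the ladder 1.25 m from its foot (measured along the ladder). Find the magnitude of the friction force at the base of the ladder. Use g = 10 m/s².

f ≈ 166 N

Take moments about the foot of the ladder.
Ladder weight 9.09×10 = 90.9 N acts at 1.93 m along the ladder; its horizontal arm is 1.93·cos62.1° = 0.9031 m → τ = 82.09 N·m clockwise.
Worker: 82.6×10 = 826 N at 1.25 m → arm 0.5849 m → τ = 483.1 N·m clockwise.
Wall normal N acts horizontally at the top; its moment arm is the height L sinθ = 3.86·sin62.1° = 3.411 m, counterclockwise.
For rotational equilibrium, N × 3.411 = 565.2, so N = 166 N.
ΣFx = 0: friction at the foot balances the wall's push, so f = N_wall = 166 N.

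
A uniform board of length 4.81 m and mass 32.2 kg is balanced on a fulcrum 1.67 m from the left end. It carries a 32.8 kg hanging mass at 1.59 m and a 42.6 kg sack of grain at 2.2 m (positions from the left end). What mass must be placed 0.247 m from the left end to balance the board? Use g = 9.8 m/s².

m ≈ 30.7 kg

Take moments about the fulcrum (at 1.67 m from the left end).
Beam weight: 32.2 × 9.8 = 315.6 N down at 2.405 m → arm 0.735 m, τ = 315.6 × 0.735 = 232 N·m clockwise.
Hanging mass: 32.8 × 9.8 = 321.4 N down at 1.59 m → arm 0.08 m, τ = 321.4 × 0.08 = 25.71 N·m counterclockwise.
Sack of grain: 42.6 × 9.8 = 417.5 N down at 2.2 m → arm 0.53 m, τ = 417.5 × 0.53 = 221.3 N·m clockwise.
Net moment of known loads = 427.6 N·m clockwise.
An unknown mass m at 0.247 m has arm 1.423 m; its moment is m·g·1.423 counterclockwise.
For rotational equilibrium, m × 9.8 × 1.423 = 427.6, so m = 427.6 / (9.8 × 1.423) = 30.7 kg.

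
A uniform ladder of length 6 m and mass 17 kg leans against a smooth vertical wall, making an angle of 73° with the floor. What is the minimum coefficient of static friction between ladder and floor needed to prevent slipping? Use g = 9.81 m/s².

μ_min ≈ 0.153

Sum moments about the foot of the ladder (the floor normal and friction both act there and drop out).
Ladder weight 17×9.81 = 166.8 N acts at 3 m along the ladder; its horizontal arm is 3·cos73° = 0.8771 m → τ = 146.3 N·m clockwise.
Wall normal N acts horizontally at the top; its moment arm is the height L sinθ = 6·sin73° = 5.738 m, counterclockwise.
Balancing moments: N × 5.738 = 146.3, giving N = 25.5 N.
ΣFx = 0 ⇒ f = N_wall = 25.5 N. ΣFy = 0 ⇒ N_floor = 166.8 N.
μ_min = f / N_floor = 25.5 / 166.8 = 0.153.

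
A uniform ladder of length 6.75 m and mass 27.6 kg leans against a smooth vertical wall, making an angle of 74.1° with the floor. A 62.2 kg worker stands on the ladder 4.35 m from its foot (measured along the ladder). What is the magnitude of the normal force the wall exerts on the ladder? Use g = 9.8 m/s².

N_wall ≈ 150 N

Take moments about the foot of the ladder.
Ladder weight 27.6×9.8 = 270.5 N acts at 3.375 m along the ladder; its horizontal arm is 3.375·cos74.1° = 0.9246 m → τ = 250.1 N·m clockwise.
Worker: 62.2×9.8 = 609.6 N at 4.35 m → arm 1.192 m → τ = 726.6 N·m clockwise.
Wall normal N acts horizontally at the top; its moment arm is the height L sinθ = 6.75·sin74.1° = 6.492 m, counterclockwise.
Balancing moments: N × 6.492 = 976.7, giving N = 150 N.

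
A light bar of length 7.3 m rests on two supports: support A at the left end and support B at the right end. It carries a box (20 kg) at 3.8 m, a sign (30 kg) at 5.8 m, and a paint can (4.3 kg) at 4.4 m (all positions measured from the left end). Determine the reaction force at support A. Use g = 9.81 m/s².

R_A ≈ 171 N

Sum moments about support B (its reaction then has zero moment arm).
Box: 20 × 9.81 = 196.2 N down at 3.8 m → arm 3.5 m, τ = 196.2 × 3.5 = 686.7 N·m counterclockwise.
Sign: 30 × 9.81 = 294.3 N down at 5.8 m → arm 1.5 m, τ = 294.3 × 1.5 = 441.5 N·m counterclockwise.
Paint can: 4.3 × 9.81 = 42.18 N down at 4.4 m → arm 2.9 m, τ = 42.18 × 2.9 = 122.3 N·m counterclockwise.
Net load moment about support B = 1250 N·m counterclockwise.
Reaction R at support A is upward at 0 m, arm 7.3 m → moment R × 7.3 clockwise.
For rotational equilibrium, R × 7.3 = 1250, so R = 171 N.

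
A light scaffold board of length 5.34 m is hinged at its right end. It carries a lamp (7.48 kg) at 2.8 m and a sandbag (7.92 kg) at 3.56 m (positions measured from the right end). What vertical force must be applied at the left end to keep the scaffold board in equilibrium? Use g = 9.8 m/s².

F ≈ 90.2 N

Taking torques about the right end:
Lamp: 7.48 × 9.8 = 73.3 N down at 2.8 m → arm 2.8 m, τ = 73.3 × 2.8 = 205.2 N·m counterclockwise.
Sandbag: 7.92 × 9.8 = 77.62 N down at 3.56 m → arm 3.56 m, τ = 77.62 × 3.56 = 276.3 N·m counterclockwise.
Net moment of the loads = 481.5 N·m counterclockwise.
The upward force F acts at the left end, arm 5.34 m, giving F × 5.34 clockwise.
Στ = 0 ⇒ F × 5.34 = 481.5 ⇒ F = 481.5 / 5.34 = 90.2 N.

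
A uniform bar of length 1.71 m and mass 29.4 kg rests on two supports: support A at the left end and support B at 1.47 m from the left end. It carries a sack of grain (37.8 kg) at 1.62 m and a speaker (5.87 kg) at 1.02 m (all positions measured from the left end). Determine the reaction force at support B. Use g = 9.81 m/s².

R_B ≈ 616 N

Take moments about support A.
Beam weight: 29.4 × 9.81 = 288.4 N down at 0.855 m → arm 0.855 m, τ = 288.4 × 0.855 = 246.6 N·m clockwise.
Sack of grain: 37.8 × 9.81 = 370.8 N down at 1.62 m → arm 1.62 m, τ = 370.8 × 1.62 = 600.7 N·m clockwise.
Speaker: 5.87 × 9.81 = 57.58 N down at 1.02 m → arm 1.02 m, τ = 57.58 × 1.02 = 58.73 N·m clockwise.
Net load moment about support A = 906 N·m clockwise.
Reaction R at support B is upward at 1.47 m, arm 1.47 m → moment R × 1.47 counterclockwise.
Balancing moments: R × 1.47 = 906, giving R = 616 N.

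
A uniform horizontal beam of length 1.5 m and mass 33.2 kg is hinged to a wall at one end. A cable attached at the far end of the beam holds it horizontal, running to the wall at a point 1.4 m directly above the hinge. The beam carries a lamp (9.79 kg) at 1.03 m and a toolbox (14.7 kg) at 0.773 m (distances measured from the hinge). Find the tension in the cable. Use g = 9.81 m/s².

Taking torques about the hinge:
Beam weight: 33.2 × 9.81 = 325.7 N down at 0.75 m → arm 0.75 m, τ = 325.7 × 0.75 = 244.3 N·m clockwise.
Lamp: 9.79 × 9.81 = 96.04 N down at 1.03 m → arm 1.03 m, τ = 96.04 × 1.03 = 98.92 N·m clockwise.
Toolbox: 14.7 × 9.81 = 144.2 N down at 0.773 m → arm 0.773 m, τ = 144.2 × 0.773 = 111.5 N·m clockwise.
Total clockwise load moment = 454.7 N·m.
The cable tension T acts at 1.5 m; only its component perpendicular to the beam, T sinθ, produces torque. sinθ = h/√(h²+d²) = 1.4/√(1.4²+1.5²) = 0.6823.
Balancing moments: T × 1.5 × 0.6823 = 454.7, giving T = 454.7 / 1.023 = 444 N.

T ≈ 444 N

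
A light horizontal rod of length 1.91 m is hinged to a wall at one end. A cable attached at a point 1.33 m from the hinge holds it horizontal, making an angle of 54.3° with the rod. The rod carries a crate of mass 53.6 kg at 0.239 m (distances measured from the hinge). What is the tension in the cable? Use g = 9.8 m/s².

About the hinge:
Crate: 53.6 × 9.8 = 525.3 N down at 0.239 m → arm 0.239 m, τ = 525.3 × 0.239 = 125.5 N·m clockwise.
Total clockwise load moment = 125.5 N·m.
The cable tension T acts at 1.33 m; only its component perpendicular to the rod, T sinθ, produces torque. sin 54.3° = 0.8121.
Setting net torque to zero: T × 1.33 × 0.8121 = 125.5 → T = 125.5 / 1.08 = 116 N.

T ≈ 116 N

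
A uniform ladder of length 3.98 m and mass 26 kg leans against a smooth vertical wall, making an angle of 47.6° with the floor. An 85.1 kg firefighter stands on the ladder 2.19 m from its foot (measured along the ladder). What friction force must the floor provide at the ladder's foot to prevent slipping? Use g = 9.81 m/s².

About the foot of the ladder:
Ladder weight 26×9.81 = 255.1 N acts at 1.99 m along the ladder; its horizontal arm is 1.99·cos47.6° = 1.342 m → τ = 342.3 N·m clockwise.
Firefighter: 85.1×9.81 = 834.8 N at 2.19 m → arm 1.477 m → τ = 1233 N·m clockwise.
Wall normal N acts horizontally at the top; its moment arm is the height L sinθ = 3.98·sin47.6° = 2.939 m, counterclockwise.
Balancing moments: N × 2.939 = 1575, giving N = 536 N.
ΣFx = 0: friction at the foot balances the wall's push, so f = N_wall = 536 N.

f ≈ 536 N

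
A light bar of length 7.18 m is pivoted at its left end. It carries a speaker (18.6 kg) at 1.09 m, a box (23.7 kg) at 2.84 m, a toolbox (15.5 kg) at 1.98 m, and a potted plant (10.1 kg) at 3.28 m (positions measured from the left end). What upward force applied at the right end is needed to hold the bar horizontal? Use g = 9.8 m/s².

Sum moments about the left end (the unknown pivot reaction has zero arm there).
Speaker: 18.6 × 9.8 = 182.3 N down at 1.09 m → arm 1.09 m, τ = 182.3 × 1.09 = 198.7 N·m clockwise.
Box: 23.7 × 9.8 = 232.3 N down at 2.84 m → arm 2.84 m, τ = 232.3 × 2.84 = 659.7 N·m clockwise.
Toolbox: 15.5 × 9.8 = 151.9 N down at 1.98 m → arm 1.98 m, τ = 151.9 × 1.98 = 300.8 N·m clockwise.
Potted plant: 10.1 × 9.8 = 98.98 N down at 3.28 m → arm 3.28 m, τ = 98.98 × 3.28 = 324.7 N·m clockwise.
Net moment of the loads = 1484 N·m clockwise.
The upward force F acts at the right end, arm 7.18 m, giving F × 7.18 counterclockwise.
Setting net torque to zero: F × 7.18 = 1484 → F = 1484 / 7.18 = 207 N.

F ≈ 207 N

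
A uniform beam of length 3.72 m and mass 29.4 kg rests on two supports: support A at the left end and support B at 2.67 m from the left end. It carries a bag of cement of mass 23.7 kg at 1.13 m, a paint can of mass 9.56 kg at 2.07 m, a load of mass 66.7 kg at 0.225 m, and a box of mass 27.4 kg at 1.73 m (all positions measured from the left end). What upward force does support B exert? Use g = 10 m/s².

Take moments about support A.
Beam weight: 29.4 × 10 = 294 N down at 1.86 m → arm 1.86 m, τ = 294 × 1.86 = 546.8 N·m clockwise.
Bag of cement: 23.7 × 10 = 237 N down at 1.13 m → arm 1.13 m, τ = 237 × 1.13 = 267.8 N·m clockwise.
Paint can: 9.56 × 10 = 95.6 N down at 2.07 m → arm 2.07 m, τ = 95.6 × 2.07 = 197.9 N·m clockwise.
Load: 66.7 × 10 = 667 N down at 0.225 m → arm 0.225 m, τ = 667 × 0.225 = 150.1 N·m clockwise.
Box: 27.4 × 10 = 274 N down at 1.73 m → arm 1.73 m, τ = 274 × 1.73 = 474 N·m clockwise.
Net load moment about support A = 1637 N·m clockwise.
Reaction R at support B is upward at 2.67 m, arm 2.67 m → moment R × 2.67 counterclockwise.
Balancing moments: R × 2.67 = 1637, giving R = 613 N.

R_B ≈ 613 N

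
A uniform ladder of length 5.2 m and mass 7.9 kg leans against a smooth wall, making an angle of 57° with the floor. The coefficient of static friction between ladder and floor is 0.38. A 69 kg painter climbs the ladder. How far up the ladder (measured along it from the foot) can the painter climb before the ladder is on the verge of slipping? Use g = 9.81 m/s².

Take moments about the foot of the ladder.
Ladder weight 7.9×9.81 = 77.5 N acts at 2.6 m along the ladder; its horizontal arm is 2.6·cos57° = 1.416 m → τ = 109.7 N·m clockwise.
Painter weight 69×9.81 = 676.9 N at distance d → arm d·cos57° → τ = 676.9·d·0.5446 clockwise.
Wall normal N at the top has arm L sinθ = 4.361 m counterclockwise, so Στ = 0 gives N·4.361 = 109.7 + 368.6·d.
ΣFy = 0 ⇒ N_floor = 754.4 N, so the maximum friction is μ_s·N_floor = 0.38×754.4 = 286.7 N. ΣFx = 0 ⇒ N_wall = f, so at the slipping point N = 286.7 N.
Substituting: 286.7×4.361 = 109.7 + 368.6·d ⇒ d = (1250 − 109.7) / 368.6 = 3.09 m.

d ≈ 3.09 m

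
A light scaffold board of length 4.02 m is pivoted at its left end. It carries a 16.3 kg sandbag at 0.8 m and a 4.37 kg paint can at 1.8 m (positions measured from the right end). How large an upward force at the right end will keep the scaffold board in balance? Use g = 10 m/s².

F ≈ 155 N

Take moments about the left end.
Sandbag: 16.3 × 10 = 163 N down at 0.8 m → arm 3.22 m, τ = 163 × 3.22 = 524.9 N·m clockwise.
Paint can: 4.37 × 10 = 43.7 N down at 1.8 m → arm 2.22 m, τ = 43.7 × 2.22 = 97.01 N·m clockwise.
Net moment of the loads = 621.9 N·m clockwise.
The upward force F acts at the right end, arm 4.02 m, giving F × 4.02 counterclockwise.
Setting net torque to zero: F × 4.02 = 621.9 → F = 621.9 / 4.02 = 155 N.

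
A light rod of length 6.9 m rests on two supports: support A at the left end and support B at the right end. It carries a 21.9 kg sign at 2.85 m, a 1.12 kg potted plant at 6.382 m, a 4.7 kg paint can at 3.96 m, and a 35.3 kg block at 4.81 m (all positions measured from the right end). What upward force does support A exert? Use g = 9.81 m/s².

Sum moments about support B (its reaction then has zero moment arm).
Sign: 21.9 × 9.81 = 214.8 N down at 2.85 m → arm 2.85 m, τ = 214.8 × 2.85 = 612.2 N·m counterclockwise.
Potted plant: 1.12 × 9.81 = 10.99 N down at 6.382 m → arm 6.382 m, τ = 10.99 × 6.382 = 70.14 N·m counterclockwise.
Paint can: 4.7 × 9.81 = 46.11 N down at 3.96 m → arm 3.96 m, τ = 46.11 × 3.96 = 182.6 N·m counterclockwise.
Block: 35.3 × 9.81 = 346.3 N down at 4.81 m → arm 4.81 m, τ = 346.3 × 4.81 = 1666 N·m counterclockwise.
Net load moment about support B = 2531 N·m counterclockwise.
Reaction R at support A is upward at 6.9 m, arm 6.9 m → moment R × 6.9 clockwise.
Setting net torque to zero: R × 6.9 = 2531 → R = 367 N.

R_A ≈ 367 N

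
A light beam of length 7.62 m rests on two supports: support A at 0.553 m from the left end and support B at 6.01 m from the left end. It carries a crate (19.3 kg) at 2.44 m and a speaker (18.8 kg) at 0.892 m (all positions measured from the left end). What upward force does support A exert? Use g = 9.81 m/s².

R_A ≈ 297 N

Sum moments about support B (its reaction then has zero moment arm).
Crate: 19.3 × 9.81 = 189.3 N down at 2.44 m → arm 3.57 m, τ = 189.3 × 3.57 = 675.8 N·m counterclockwise.
Speaker: 18.8 × 9.81 = 184.4 N down at 0.892 m → arm 5.118 m, τ = 184.4 × 5.118 = 943.8 N·m counterclockwise.
Net load moment about support B = 1620 N·m counterclockwise.
Reaction R at support A is upward at 0.553 m, arm 5.457 m → moment R × 5.457 clockwise.
Setting net torque to zero: R × 5.457 = 1620 → R = 297 N.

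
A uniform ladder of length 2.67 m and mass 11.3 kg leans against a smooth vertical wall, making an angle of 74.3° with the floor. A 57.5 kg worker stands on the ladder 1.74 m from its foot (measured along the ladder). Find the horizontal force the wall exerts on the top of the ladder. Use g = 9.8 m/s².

Taking torques about the foot of the ladder:
Ladder weight 11.3×9.8 = 110.7 N acts at 1.335 m along the ladder; its horizontal arm is 1.335·cos74.3° = 0.3613 m → τ = 40 N·m clockwise.
Worker: 57.5×9.8 = 563.5 N at 1.74 m → arm 0.4708 m → τ = 265.3 N·m clockwise.
Wall normal N acts horizontally at the top; its moment arm is the height L sinθ = 2.67·sin74.3° = 2.57 m, counterclockwise.
For rotational equilibrium, N × 2.57 = 305.3, so N = 119 N.

N_wall ≈ 119 N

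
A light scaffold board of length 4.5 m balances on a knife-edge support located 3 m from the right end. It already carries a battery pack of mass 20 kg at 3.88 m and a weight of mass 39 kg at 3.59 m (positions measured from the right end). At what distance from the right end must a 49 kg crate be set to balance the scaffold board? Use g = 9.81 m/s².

x ≈ 2.17 m from the right end

Taking torques about the knife-edge support (at 3 m from the right end):
Battery pack: 20 × 9.81 = 196.2 N down at 3.88 m → arm 0.88 m, τ = 196.2 × 0.88 = 172.7 N·m counterclockwise.
Weight: 39 × 9.81 = 382.6 N down at 3.59 m → arm 0.59 m, τ = 382.6 × 0.59 = 225.7 N·m counterclockwise.
Net moment of existing loads = 398.4 N·m counterclockwise.
The crate weighs 49 × 9.81 = 480.7 N and must supply an equal clockwise moment, so its lever arm about the knife-edge support is 398.4 / 480.7 = 0.829 m.
That puts it at 3 − 0.829 = 2.17 m from the right end.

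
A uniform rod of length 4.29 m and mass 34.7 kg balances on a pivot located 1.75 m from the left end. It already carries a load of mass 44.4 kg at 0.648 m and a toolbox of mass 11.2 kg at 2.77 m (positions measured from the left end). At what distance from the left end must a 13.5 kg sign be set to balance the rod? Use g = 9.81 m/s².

x ≈ 3.51 m from the left end

Choose the pivot (at 1.75 m from the left end) as the axis so the support reaction has zero arm there.
Beam weight: 34.7 × 9.81 = 340.4 N down at 2.145 m → arm 0.395 m, τ = 340.4 × 0.395 = 134.5 N·m clockwise.
Load: 44.4 × 9.81 = 435.6 N down at 0.648 m → arm 1.102 m, τ = 435.6 × 1.102 = 480 N·m counterclockwise.
Toolbox: 11.2 × 9.81 = 109.9 N down at 2.77 m → arm 1.02 m, τ = 109.9 × 1.02 = 112.1 N·m clockwise.
Net moment of existing loads = 233.4 N·m counterclockwise.
The sign weighs 13.5 × 9.81 = 132.4 N and must supply an equal clockwise moment, so its lever arm about the pivot is 233.4 / 132.4 = 1.76 m.
That puts it at 1.75 + 1.76 = 3.51 m from the left end.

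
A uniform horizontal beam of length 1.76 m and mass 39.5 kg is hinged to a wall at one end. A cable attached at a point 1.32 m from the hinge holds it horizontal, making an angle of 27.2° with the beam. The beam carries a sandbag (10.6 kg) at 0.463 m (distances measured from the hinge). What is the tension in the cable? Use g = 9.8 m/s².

T ≈ 644 N

About the hinge:
Beam weight: 39.5 × 9.8 = 387.1 N down at 0.88 m → arm 0.88 m, τ = 387.1 × 0.88 = 340.6 N·m clockwise.
Sandbag: 10.6 × 9.8 = 103.9 N down at 0.463 m → arm 0.463 m, τ = 103.9 × 0.463 = 48.11 N·m clockwise.
Total clockwise load moment = 388.7 N·m.
The cable tension T acts at 1.32 m; only its component perpendicular to the beam, T sinθ, produces torque. sin 27.2° = 0.4571.
For rotational equilibrium, T × 1.32 × 0.4571 = 388.7, so T = 388.7 / 0.6034 = 644 N.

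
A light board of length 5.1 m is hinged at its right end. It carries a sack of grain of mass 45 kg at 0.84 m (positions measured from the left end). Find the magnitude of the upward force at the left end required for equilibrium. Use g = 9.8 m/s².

Sum moments about the right end (the unknown pivot reaction has zero arm there).
Sack of grain: 45 × 9.8 = 441 N down at 0.84 m → arm 4.26 m, τ = 441 × 4.26 = 1879 N·m counterclockwise.
Net moment of the loads = 1879 N·m counterclockwise.
The upward force F acts at the left end, arm 5.1 m, giving F × 5.1 clockwise.
For rotational equilibrium, F × 5.1 = 1879, so F = 1879 / 5.1 = 368 N.

F ≈ 368 N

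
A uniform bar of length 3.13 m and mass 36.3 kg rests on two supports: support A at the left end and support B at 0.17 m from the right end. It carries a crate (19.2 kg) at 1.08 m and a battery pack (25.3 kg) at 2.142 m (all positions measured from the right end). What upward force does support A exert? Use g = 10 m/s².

R_A ≈ 399 N

Take moments about support B.
Beam weight: 36.3 × 10 = 363 N down at 1.565 m → arm 1.395 m, τ = 363 × 1.395 = 506.4 N·m counterclockwise.
Crate: 19.2 × 10 = 192 N down at 1.08 m → arm 0.91 m, τ = 192 × 0.91 = 174.7 N·m counterclockwise.
Battery pack: 25.3 × 10 = 253 N down at 2.142 m → arm 1.972 m, τ = 253 × 1.972 = 498.9 N·m counterclockwise.
Net load moment about support B = 1180 N·m counterclockwise.
Reaction R at support A is upward at 3.13 m, arm 2.96 m → moment R × 2.96 clockwise.
Στ = 0 ⇒ R × 2.96 = 1180 ⇒ R = 399 N.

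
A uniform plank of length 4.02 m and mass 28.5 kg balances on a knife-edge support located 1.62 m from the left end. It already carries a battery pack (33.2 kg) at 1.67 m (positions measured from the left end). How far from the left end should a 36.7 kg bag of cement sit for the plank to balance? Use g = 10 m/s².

x ≈ 1.27 m from the left end

Choose the knife-edge support (at 1.62 m from the left end) as the axis so the support reaction has zero arm there.
Beam weight: 28.5 × 10 = 285 N down at 2.01 m → arm 0.39 m, τ = 285 × 0.39 = 111.2 N·m clockwise.
Battery pack: 33.2 × 10 = 332 N down at 1.67 m → arm 0.05 m, τ = 332 × 0.05 = 16.6 N·m clockwise.
Net moment of existing loads = 127.8 N·m clockwise.
The bag of cement weighs 36.7 × 10 = 367 N and must supply an equal counterclockwise moment, so its lever arm about the knife-edge support is 127.8 / 367 = 0.348 m.
That puts it at 1.62 − 0.348 = 1.27 m from the left end.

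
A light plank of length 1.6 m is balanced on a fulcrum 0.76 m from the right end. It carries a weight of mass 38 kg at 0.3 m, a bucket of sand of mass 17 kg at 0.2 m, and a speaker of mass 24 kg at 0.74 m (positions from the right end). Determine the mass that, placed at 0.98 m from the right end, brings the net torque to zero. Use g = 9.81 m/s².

About the fulcrum (at 0.76 m from the right end):
Weight: 38 × 9.81 = 372.8 N down at 0.3 m → arm 0.46 m, τ = 372.8 × 0.46 = 171.5 N·m clockwise.
Bucket of sand: 17 × 9.81 = 166.8 N down at 0.2 m → arm 0.56 m, τ = 166.8 × 0.56 = 93.41 N·m clockwise.
Speaker: 24 × 9.81 = 235.4 N down at 0.74 m → arm 0.02 m, τ = 235.4 × 0.02 = 4.708 N·m clockwise.
Net moment of known loads = 269.6 N·m clockwise.
An unknown mass m at 0.98 m has arm 0.22 m; its moment is m·g·0.22 counterclockwise.
Balancing moments: m × 9.81 × 0.22 = 269.6, giving m = 269.6 / (9.81 × 0.22) = 125 kg.

m ≈ 125 kg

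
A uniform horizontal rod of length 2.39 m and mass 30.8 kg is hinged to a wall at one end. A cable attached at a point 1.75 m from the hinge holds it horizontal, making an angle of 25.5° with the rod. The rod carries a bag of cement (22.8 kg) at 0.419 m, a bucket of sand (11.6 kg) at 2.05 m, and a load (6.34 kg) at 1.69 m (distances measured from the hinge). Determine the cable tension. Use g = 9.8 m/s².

Taking torques about the hinge:
Beam weight: 30.8 × 9.8 = 301.8 N down at 1.195 m → arm 1.195 m, τ = 301.8 × 1.195 = 360.7 N·m clockwise.
Bag of cement: 22.8 × 9.8 = 223.4 N down at 0.419 m → arm 0.419 m, τ = 223.4 × 0.419 = 93.6 N·m clockwise.
Bucket of sand: 11.6 × 9.8 = 113.7 N down at 2.05 m → arm 2.05 m, τ = 113.7 × 2.05 = 233.1 N·m clockwise.
Load: 6.34 × 9.8 = 62.13 N down at 1.69 m → arm 1.69 m, τ = 62.13 × 1.69 = 105 N·m clockwise.
Total clockwise load moment = 792.4 N·m.
The cable tension T acts at 1.75 m; only its component perpendicular to the rod, T sinθ, produces torque. sin 25.5° = 0.4305.
Setting net torque to zero: T × 1.75 × 0.4305 = 792.4 → T = 792.4 / 0.7534 = 1050 N.

T ≈ 1050 N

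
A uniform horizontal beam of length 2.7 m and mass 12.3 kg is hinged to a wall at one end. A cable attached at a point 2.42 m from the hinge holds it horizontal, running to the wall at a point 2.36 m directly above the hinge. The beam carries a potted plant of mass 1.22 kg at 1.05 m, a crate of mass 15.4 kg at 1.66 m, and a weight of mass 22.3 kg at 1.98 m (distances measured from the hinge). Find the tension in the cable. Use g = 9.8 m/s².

Taking torques about the hinge:
Beam weight: 12.3 × 9.8 = 120.5 N down at 1.35 m → arm 1.35 m, τ = 120.5 × 1.35 = 162.7 N·m clockwise.
Potted plant: 1.22 × 9.8 = 11.96 N down at 1.05 m → arm 1.05 m, τ = 11.96 × 1.05 = 12.56 N·m clockwise.
Crate: 15.4 × 9.8 = 150.9 N down at 1.66 m → arm 1.66 m, τ = 150.9 × 1.66 = 250.5 N·m clockwise.
Weight: 22.3 × 9.8 = 218.5 N down at 1.98 m → arm 1.98 m, τ = 218.5 × 1.98 = 432.6 N·m clockwise.
Total clockwise load moment = 858.4 N·m.
The cable tension T acts at 2.42 m; only its component perpendicular to the beam, T sinθ, produces torque. sinθ = h/√(h²+d²) = 2.36/√(2.36²+2.42²) = 0.6982.
For rotational equilibrium, T × 2.42 × 0.6982 = 858.4, so T = 858.4 / 1.69 = 508 N.

T ≈ 508 N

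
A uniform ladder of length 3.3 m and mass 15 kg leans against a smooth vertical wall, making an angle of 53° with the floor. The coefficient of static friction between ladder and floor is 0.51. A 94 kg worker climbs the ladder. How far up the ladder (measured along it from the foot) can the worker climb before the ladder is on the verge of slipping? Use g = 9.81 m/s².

d ≈ 2.33 m

About the foot of the ladder:
Ladder weight 15×9.81 = 147.2 N acts at 1.65 m along the ladder; its horizontal arm is 1.65·cos53° = 0.993 m → τ = 146.2 N·m clockwise.
Worker weight 94×9.81 = 922.1 N at distance d → arm d·cos53° → τ = 922.1·d·0.6018 clockwise.
Wall normal N at the top has arm L sinθ = 2.635 m counterclockwise, so Στ = 0 gives N·2.635 = 146.2 + 554.9·d.
ΣFy = 0 ⇒ N_floor = 1069 N, so the maximum friction is μ_s·N_floor = 0.51×1069 = 545.2 N. ΣFx = 0 ⇒ N_wall = f, so at the slipping point N = 545.2 N.
Substituting: 545.2×2.635 = 146.2 + 554.9·d ⇒ d = (1437 − 146.2) / 554.9 = 2.33 m.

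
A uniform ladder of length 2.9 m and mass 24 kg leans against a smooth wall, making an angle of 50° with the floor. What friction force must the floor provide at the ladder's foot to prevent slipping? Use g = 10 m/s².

f ≈ 101 N

Take moments about the foot of the ladder.
Ladder weight 24×10 = 240 N acts at 1.45 m along the ladder; its horizontal arm is 1.45·cos50° = 0.932 m → τ = 223.7 N·m clockwise.
Wall normal N acts horizontally at the top; its moment arm is the height L sinθ = 2.9·sin50° = 2.222 m, counterclockwise.
Balancing moments: N × 2.222 = 223.7, giving N = 101 N.
ΣFx = 0: friction at the foot balances the wall's push, so f = N_wall = 101 N.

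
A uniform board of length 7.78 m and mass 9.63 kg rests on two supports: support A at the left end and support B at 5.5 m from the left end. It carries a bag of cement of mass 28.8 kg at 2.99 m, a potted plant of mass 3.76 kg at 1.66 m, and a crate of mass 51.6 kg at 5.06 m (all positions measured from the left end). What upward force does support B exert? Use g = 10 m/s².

R_B ≈ 711 N

Take moments about support A.
Beam weight: 9.63 × 10 = 96.3 N down at 3.89 m → arm 3.89 m, τ = 96.3 × 3.89 = 374.6 N·m clockwise.
Bag of cement: 28.8 × 10 = 288 N down at 2.99 m → arm 2.99 m, τ = 288 × 2.99 = 861.1 N·m clockwise.
Potted plant: 3.76 × 10 = 37.6 N down at 1.66 m → arm 1.66 m, τ = 37.6 × 1.66 = 62.42 N·m clockwise.
Crate: 51.6 × 10 = 516 N down at 5.06 m → arm 5.06 m, τ = 516 × 5.06 = 2611 N·m clockwise.
Net load moment about support A = 3909 N·m clockwise.
Reaction R at support B is upward at 5.5 m, arm 5.5 m → moment R × 5.5 counterclockwise.
Balancing moments: R × 5.5 = 3909, giving R = 711 N.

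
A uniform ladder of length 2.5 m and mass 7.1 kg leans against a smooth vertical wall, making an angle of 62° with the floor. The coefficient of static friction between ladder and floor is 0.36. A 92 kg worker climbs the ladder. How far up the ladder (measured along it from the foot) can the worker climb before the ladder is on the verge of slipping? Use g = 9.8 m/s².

d ≈ 1.73 m

Choose the foot of the ladder as the axis so the floor normal and friction both act there and drop out.
Ladder weight 7.1×9.8 = 69.58 N acts at 1.25 m along the ladder; its horizontal arm is 1.25·cos62° = 0.5868 m → τ = 40.83 N·m clockwise.
Worker weight 92×9.8 = 901.6 N at distance d → arm d·cos62° → τ = 901.6·d·0.4695 clockwise.
Wall normal N at the top has arm L sinθ = 2.207 m counterclockwise, so Στ = 0 gives N·2.207 = 40.83 + 423.3·d.
ΣFy = 0 ⇒ N_floor = 971.2 N, so the maximum friction is μ_s·N_floor = 0.36×971.2 = 349.6 N. ΣFx = 0 ⇒ N_wall = f, so at the slipping point N = 349.6 N.
Substituting: 349.6×2.207 = 40.83 + 423.3·d ⇒ d = (771.6 − 40.83) / 423.3 = 1.73 m.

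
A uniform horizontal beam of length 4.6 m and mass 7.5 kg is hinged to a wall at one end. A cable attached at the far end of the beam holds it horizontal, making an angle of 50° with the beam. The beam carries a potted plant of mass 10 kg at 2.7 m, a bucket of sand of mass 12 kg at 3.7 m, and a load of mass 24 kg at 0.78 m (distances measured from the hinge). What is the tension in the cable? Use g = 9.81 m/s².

Sum moments about the hinge (the unknown hinge reaction has zero arm there).
Beam weight: 7.5 × 9.81 = 73.58 N down at 2.3 m → arm 2.3 m, τ = 73.58 × 2.3 = 169.2 N·m clockwise.
Potted plant: 10 × 9.81 = 98.1 N down at 2.7 m → arm 2.7 m, τ = 98.1 × 2.7 = 264.9 N·m clockwise.
Bucket of sand: 12 × 9.81 = 117.7 N down at 3.7 m → arm 3.7 m, τ = 117.7 × 3.7 = 435.5 N·m clockwise.
Load: 24 × 9.81 = 235.4 N down at 0.78 m → arm 0.78 m, τ = 235.4 × 0.78 = 183.6 N·m clockwise.
Total clockwise load moment = 1053 N·m.
The cable tension T acts at 4.6 m; only its component perpendicular to the beam, T sinθ, produces torque. sin 50° = 0.766.
Setting net torque to zero: T × 4.6 × 0.766 = 1053 → T = 1053 / 3.524 = 299 N.

T ≈ 299 N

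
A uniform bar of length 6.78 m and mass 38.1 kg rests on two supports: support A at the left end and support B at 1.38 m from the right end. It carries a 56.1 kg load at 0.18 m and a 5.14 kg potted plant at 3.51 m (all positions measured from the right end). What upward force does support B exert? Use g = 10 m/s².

Sum moments about support A (its reaction then has zero moment arm).
Beam weight: 38.1 × 10 = 381 N down at 3.39 m → arm 3.39 m, τ = 381 × 3.39 = 1292 N·m clockwise.
Load: 56.1 × 10 = 561 N down at 0.18 m → arm 6.6 m, τ = 561 × 6.6 = 3703 N·m clockwise.
Potted plant: 5.14 × 10 = 51.4 N down at 3.51 m → arm 3.27 m, τ = 51.4 × 3.27 = 168.1 N·m clockwise.
Net load moment about support A = 5163 N·m clockwise.
Reaction R at support B is upward at 1.38 m, arm 5.4 m → moment R × 5.4 counterclockwise.
Στ = 0 ⇒ R × 5.4 = 5163 ⇒ R = 956 N.

R_B ≈ 956 N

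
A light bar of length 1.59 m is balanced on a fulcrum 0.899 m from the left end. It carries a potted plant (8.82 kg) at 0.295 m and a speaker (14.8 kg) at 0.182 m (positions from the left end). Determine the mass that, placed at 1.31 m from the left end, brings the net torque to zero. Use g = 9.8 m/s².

About the fulcrum (at 0.899 m from the left end):
Potted plant: 8.82 × 9.8 = 86.44 N down at 0.295 m → arm 0.604 m, τ = 86.44 × 0.604 = 52.21 N·m counterclockwise.
Speaker: 14.8 × 9.8 = 145 N down at 0.182 m → arm 0.717 m, τ = 145 × 0.717 = 104 N·m counterclockwise.
Net moment of known loads = 156.2 N·m counterclockwise.
An unknown mass m at 1.31 m has arm 0.411 m; its moment is m·g·0.411 clockwise.
Balancing moments: m × 9.8 × 0.411 = 156.2, giving m = 156.2 / (9.8 × 0.411) = 38.8 kg.

m ≈ 38.8 kg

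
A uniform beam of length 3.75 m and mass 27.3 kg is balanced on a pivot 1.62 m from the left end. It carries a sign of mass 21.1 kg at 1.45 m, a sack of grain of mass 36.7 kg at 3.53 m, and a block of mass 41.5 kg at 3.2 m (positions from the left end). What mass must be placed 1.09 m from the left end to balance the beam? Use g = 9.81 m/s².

Sum moments about the pivot (at 1.62 m from the left end) (the support reaction has zero arm there).
Beam weight: 27.3 × 9.81 = 267.8 N down at 1.875 m → arm 0.255 m, τ = 267.8 × 0.255 = 68.29 N·m clockwise.
Sign: 21.1 × 9.81 = 207 N down at 1.45 m → arm 0.17 m, τ = 207 × 0.17 = 35.19 N·m counterclockwise.
Sack of grain: 36.7 × 9.81 = 360 N down at 3.53 m → arm 1.91 m, τ = 360 × 1.91 = 687.6 N·m clockwise.
Block: 41.5 × 9.81 = 407.1 N down at 3.2 m → arm 1.58 m, τ = 407.1 × 1.58 = 643.2 N·m clockwise.
Net moment of known loads = 1364 N·m clockwise.
An unknown mass m at 1.09 m has arm 0.53 m; its moment is m·g·0.53 counterclockwise.
Setting net torque to zero: m × 9.81 × 0.53 = 1364 → m = 1364 / (9.81 × 0.53) = 262 kg.

m ≈ 262 kg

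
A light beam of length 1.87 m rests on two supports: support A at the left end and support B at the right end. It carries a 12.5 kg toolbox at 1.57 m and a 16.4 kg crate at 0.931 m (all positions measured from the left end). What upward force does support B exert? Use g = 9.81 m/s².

Take moments about support A.
Toolbox: 12.5 × 9.81 = 122.6 N down at 1.57 m → arm 1.57 m, τ = 122.6 × 1.57 = 192.5 N·m clockwise.
Crate: 16.4 × 9.81 = 160.9 N down at 0.931 m → arm 0.931 m, τ = 160.9 × 0.931 = 149.8 N·m clockwise.
Net load moment about support A = 342.3 N·m clockwise.
Reaction R at support B is upward at 1.87 m, arm 1.87 m → moment R × 1.87 counterclockwise.
For rotational equilibrium, R × 1.87 = 342.3, so R = 183 N.

R_B ≈ 183 N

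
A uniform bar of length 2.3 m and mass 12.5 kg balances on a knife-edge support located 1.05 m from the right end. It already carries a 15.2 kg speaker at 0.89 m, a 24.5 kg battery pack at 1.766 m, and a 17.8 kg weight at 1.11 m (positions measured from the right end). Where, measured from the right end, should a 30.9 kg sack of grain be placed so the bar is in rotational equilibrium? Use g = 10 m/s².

x ≈ 0.486 m from the right end

Choose the knife-edge support (at 1.05 m from the right end) as the axis so the support reaction has zero arm there.
Beam weight: 12.5 × 10 = 125 N down at 1.15 m → arm 0.1 m, τ = 125 × 0.1 = 12.5 N·m counterclockwise.
Speaker: 15.2 × 10 = 152 N down at 0.89 m → arm 0.16 m, τ = 152 × 0.16 = 24.32 N·m clockwise.
Battery pack: 24.5 × 10 = 245 N down at 1.766 m → arm 0.716 m, τ = 245 × 0.716 = 175.4 N·m counterclockwise.
Weight: 17.8 × 10 = 178 N down at 1.11 m → arm 0.06 m, τ = 178 × 0.06 = 10.68 N·m counterclockwise.
Net moment of existing loads = 174.3 N·m counterclockwise.
The sack of grain weighs 30.9 × 10 = 309 N and must supply an equal clockwise moment, so its lever arm about the knife-edge support is 174.3 / 309 = 0.564 m.
That puts it at 1.05 − 0.564 = 0.486 m from the right end.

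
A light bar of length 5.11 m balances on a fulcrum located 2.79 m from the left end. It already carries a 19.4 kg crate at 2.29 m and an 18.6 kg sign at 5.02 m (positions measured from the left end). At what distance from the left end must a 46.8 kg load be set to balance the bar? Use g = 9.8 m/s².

About the fulcrum (at 2.79 m from the left end):
Crate: 19.4 × 9.8 = 190.1 N down at 2.29 m → arm 0.5 m, τ = 190.1 × 0.5 = 95.05 N·m counterclockwise.
Sign: 18.6 × 9.8 = 182.3 N down at 5.02 m → arm 2.23 m, τ = 182.3 × 2.23 = 406.5 N·m clockwise.
Net moment of existing loads = 311.4 N·m clockwise.
The load weighs 46.8 × 9.8 = 458.6 N and must supply an equal counterclockwise moment, so its lever arm about the fulcrum is 311.4 / 458.6 = 0.679 m.
That puts it at 2.79 − 0.679 = 2.11 m from the left end.

x ≈ 2.11 m from the left end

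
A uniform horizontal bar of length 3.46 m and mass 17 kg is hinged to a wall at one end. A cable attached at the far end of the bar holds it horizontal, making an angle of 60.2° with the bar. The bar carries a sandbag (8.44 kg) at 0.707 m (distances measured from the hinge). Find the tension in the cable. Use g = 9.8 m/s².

Sum moments about the hinge (the unknown hinge reaction has zero arm there).
Beam weight: 17 × 9.8 = 166.6 N down at 1.73 m → arm 1.73 m, τ = 166.6 × 1.73 = 288.2 N·m clockwise.
Sandbag: 8.44 × 9.8 = 82.71 N down at 0.707 m → arm 0.707 m, τ = 82.71 × 0.707 = 58.48 N·m clockwise.
Total clockwise load moment = 346.7 N·m.
The cable tension T acts at 3.46 m; only its component perpendicular to the bar, T sinθ, produces torque. sin 60.2° = 0.8678.
Setting net torque to zero: T × 3.46 × 0.8678 = 346.7 → T = 346.7 / 3.003 = 115 N.

T ≈ 115 N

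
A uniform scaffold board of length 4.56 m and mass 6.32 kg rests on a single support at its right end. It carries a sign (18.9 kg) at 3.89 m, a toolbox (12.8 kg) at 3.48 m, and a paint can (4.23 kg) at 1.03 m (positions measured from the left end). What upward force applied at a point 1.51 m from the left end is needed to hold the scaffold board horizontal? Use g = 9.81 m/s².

F ≈ 180 N

Choose the right end as the axis so the unknown pivot reaction has zero arm there.
Beam weight: 6.32 × 9.81 = 62 N down at 2.28 m → arm 2.28 m, τ = 62 × 2.28 = 141.4 N·m counterclockwise.
Sign: 18.9 × 9.81 = 185.4 N down at 3.89 m → arm 0.67 m, τ = 185.4 × 0.67 = 124.2 N·m counterclockwise.
Toolbox: 12.8 × 9.81 = 125.6 N down at 3.48 m → arm 1.08 m, τ = 125.6 × 1.08 = 135.6 N·m counterclockwise.
Paint can: 4.23 × 9.81 = 41.5 N down at 1.03 m → arm 3.53 m, τ = 41.5 × 3.53 = 146.5 N·m counterclockwise.
Net moment of the loads = 547.7 N·m counterclockwise.
The upward force F acts at a point 1.51 m from the left end, arm 3.05 m, giving F × 3.05 clockwise.
Balancing moments: F × 3.05 = 547.7, giving F = 547.7 / 3.05 = 180 N.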